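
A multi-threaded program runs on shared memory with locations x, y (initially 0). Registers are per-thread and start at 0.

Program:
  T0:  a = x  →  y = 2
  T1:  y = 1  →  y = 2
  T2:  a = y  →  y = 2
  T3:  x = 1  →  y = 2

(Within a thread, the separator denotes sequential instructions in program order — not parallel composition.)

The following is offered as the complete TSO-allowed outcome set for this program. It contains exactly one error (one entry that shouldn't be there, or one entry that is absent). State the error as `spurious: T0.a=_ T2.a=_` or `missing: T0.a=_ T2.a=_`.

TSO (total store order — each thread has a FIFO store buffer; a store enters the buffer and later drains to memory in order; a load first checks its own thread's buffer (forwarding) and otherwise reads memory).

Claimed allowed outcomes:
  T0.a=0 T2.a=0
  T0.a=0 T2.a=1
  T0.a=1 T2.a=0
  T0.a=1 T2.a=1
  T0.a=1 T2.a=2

missing: T0.a=0 T2.a=2

outcome vector order: (T0.a,T2.a)
[TSO] allowed = {0/0 0/1 0/2 1/0 1/1 1/2}
TSO∖claimed = {0/2}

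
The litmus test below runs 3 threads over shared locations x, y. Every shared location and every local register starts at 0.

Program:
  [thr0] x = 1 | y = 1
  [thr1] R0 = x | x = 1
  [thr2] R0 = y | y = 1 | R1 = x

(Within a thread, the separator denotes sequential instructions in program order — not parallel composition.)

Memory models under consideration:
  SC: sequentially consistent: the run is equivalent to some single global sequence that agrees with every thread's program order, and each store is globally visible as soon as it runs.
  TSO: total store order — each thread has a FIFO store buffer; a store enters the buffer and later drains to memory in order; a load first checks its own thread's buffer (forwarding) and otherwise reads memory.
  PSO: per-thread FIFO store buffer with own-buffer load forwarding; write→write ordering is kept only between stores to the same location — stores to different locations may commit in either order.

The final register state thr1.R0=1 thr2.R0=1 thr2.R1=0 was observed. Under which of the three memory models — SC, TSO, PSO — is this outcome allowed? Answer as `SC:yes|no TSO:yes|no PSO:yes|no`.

SC:no TSO:no PSO:yes

outcome vector order: (thr1.R0,thr2.R0,thr2.R1)
under SC → 000, 001, 011, 100, 101, 111
under TSO → 000, 001, 011, 100, 101, 111
under PSO → 000, 001, 010, 011, 100, 101, 110, 111
target 110 ∈ {PSO}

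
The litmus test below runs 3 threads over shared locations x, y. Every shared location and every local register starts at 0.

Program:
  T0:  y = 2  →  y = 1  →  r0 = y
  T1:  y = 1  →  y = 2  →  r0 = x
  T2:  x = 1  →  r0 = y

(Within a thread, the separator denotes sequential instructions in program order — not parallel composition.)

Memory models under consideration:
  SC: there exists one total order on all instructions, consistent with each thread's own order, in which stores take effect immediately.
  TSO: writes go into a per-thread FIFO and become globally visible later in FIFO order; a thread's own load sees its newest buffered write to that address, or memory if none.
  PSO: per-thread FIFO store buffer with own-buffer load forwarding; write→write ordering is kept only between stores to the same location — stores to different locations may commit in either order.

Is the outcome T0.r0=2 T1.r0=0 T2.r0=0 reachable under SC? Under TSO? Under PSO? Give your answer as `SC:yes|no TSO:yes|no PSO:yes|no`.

outcome vector order: (T0.r0,T1.r0,T2.r0)
SC: 9 outcomes — {<1 0 1>; <1 0 2>; <1 1 0>; <1 1 1>; <1 1 2>; <2 0 2>; <2 1 0>; <2 1 1>; <2 1 2>}
TSO: 12 outcomes — {<1 0 0>; <1 0 1>; <1 0 2>; <1 1 0>; <1 1 1>; <1 1 2>; <2 0 0>; <2 0 1>; <2 0 2>; <2 1 0>; <2 1 1>; <2 1 2>}
PSO: 12 outcomes — {<1 0 0>; <1 0 1>; <1 0 2>; <1 1 0>; <1 1 1>; <1 1 2>; <2 0 0>; <2 0 1>; <2 0 2>; <2 1 0>; <2 1 1>; <2 1 2>}
target <2 0 0> ∈ {TSO,PSO}

SC:no TSO:yes PSO:yes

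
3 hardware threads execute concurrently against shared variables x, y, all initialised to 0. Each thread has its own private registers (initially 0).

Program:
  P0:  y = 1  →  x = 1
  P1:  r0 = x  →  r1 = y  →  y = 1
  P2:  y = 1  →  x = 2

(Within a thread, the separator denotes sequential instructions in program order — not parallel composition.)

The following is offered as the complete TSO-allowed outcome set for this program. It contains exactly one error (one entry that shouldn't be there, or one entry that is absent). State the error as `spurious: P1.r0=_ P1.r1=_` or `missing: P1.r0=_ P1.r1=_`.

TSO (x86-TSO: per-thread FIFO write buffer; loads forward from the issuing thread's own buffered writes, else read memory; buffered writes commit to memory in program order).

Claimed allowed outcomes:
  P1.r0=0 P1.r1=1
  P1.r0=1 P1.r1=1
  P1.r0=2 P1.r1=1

missing: P1.r0=0 P1.r1=0

outcome vector order: (P1.r0,P1.r1)
under TSO → 0/0; 0/1; 1/1; 2/1
TSO∖claimed = {0/0}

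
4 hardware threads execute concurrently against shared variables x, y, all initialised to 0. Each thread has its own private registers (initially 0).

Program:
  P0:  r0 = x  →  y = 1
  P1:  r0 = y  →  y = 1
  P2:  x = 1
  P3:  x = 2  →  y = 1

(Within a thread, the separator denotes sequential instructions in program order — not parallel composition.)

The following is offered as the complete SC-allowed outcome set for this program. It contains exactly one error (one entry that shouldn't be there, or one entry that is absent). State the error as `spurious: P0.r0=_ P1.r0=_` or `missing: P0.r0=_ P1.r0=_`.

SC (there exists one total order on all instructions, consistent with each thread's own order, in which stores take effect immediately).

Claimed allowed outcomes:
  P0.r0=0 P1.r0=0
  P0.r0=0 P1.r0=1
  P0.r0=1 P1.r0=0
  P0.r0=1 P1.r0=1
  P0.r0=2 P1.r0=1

outcome vector order: (P0.r0,P1.r0)
[SC] allowed = {<0 0>; <0 1>; <1 0>; <1 1>; <2 0>; <2 1>}
SC∖claimed = {<2 0>}

missing: P0.r0=2 P1.r0=0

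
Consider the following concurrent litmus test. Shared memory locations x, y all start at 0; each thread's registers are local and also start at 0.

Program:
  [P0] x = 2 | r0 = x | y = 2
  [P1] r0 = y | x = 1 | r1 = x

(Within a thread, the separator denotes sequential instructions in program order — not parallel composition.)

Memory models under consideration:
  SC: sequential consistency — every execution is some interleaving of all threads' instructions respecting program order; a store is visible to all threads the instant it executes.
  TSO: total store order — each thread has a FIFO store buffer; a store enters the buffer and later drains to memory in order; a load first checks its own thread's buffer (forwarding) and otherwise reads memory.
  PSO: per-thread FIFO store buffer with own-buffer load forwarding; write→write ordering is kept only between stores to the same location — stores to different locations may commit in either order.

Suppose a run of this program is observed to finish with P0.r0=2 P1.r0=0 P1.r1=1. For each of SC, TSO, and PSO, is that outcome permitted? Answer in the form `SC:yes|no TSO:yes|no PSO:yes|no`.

outcome vector order: (P0.r0,P1.r0,P1.r1)
[SC] allowed = {101; 201; 202; 221}
[TSO] allowed = {101; 201; 202; 221}
[PSO] allowed = {101; 201; 202; 221; 222}
target 201 ∈ {SC,TSO,PSO}

SC:yes TSO:yes PSO:yes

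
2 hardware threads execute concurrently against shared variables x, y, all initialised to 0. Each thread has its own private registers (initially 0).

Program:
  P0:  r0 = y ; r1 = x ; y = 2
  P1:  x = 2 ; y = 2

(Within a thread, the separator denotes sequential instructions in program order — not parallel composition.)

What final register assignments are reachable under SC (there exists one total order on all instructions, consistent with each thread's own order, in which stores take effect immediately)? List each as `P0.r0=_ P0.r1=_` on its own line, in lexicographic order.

P0.r0=0 P0.r1=0
P0.r0=0 P0.r1=2
P0.r0=2 P0.r1=2

outcome vector order: (P0.r0,P0.r1)
|SC outcomes| = 3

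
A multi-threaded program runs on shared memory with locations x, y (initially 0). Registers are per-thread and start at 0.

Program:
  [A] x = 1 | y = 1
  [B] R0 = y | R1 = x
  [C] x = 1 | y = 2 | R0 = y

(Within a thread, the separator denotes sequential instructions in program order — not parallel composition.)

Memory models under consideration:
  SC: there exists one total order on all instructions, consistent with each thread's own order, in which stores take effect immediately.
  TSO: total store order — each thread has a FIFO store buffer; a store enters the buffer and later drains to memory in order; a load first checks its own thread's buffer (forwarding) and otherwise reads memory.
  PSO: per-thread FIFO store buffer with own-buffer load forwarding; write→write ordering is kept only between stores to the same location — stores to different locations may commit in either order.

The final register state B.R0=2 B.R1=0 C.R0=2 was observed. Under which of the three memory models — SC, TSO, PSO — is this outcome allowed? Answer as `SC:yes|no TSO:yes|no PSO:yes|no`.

SC:no TSO:no PSO:yes

outcome vector order: (B.R0,B.R1,C.R0)
SC (8): (0,0,1) (0,0,2) (0,1,1) (0,1,2) (1,1,1) (1,1,2) (2,1,1) (2,1,2)
TSO (8): (0,0,1) (0,0,2) (0,1,1) (0,1,2) (1,1,1) (1,1,2) (2,1,1) (2,1,2)
PSO (12): (0,0,1) (0,0,2) (0,1,1) (0,1,2) (1,0,1) (1,0,2) (1,1,1) (1,1,2) (2,0,1) (2,0,2) (2,1,1) (2,1,2)
target (2,0,2) ∈ {PSO}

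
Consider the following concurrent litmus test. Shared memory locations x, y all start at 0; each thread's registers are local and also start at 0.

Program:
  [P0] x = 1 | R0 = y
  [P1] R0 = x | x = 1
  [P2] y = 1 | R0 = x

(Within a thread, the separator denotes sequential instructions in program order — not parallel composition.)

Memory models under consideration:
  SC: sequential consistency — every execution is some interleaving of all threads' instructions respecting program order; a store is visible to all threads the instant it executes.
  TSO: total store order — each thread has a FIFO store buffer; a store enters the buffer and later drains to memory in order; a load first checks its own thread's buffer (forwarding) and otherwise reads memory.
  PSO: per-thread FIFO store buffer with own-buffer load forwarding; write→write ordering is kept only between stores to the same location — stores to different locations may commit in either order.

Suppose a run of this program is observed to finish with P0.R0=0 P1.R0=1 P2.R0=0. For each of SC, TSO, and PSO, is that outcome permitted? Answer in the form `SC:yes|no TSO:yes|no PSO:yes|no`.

outcome vector order: (P0.R0,P1.R0,P2.R0)
SC: 6 outcomes — {<0 0 1>; <0 1 1>; <1 0 0>; <1 0 1>; <1 1 0>; <1 1 1>}
TSO: 8 outcomes — {<0 0 0>; <0 0 1>; <0 1 0>; <0 1 1>; <1 0 0>; <1 0 1>; <1 1 0>; <1 1 1>}
PSO: 8 outcomes — {<0 0 0>; <0 0 1>; <0 1 0>; <0 1 1>; <1 0 0>; <1 0 1>; <1 1 0>; <1 1 1>}
target <0 1 0> ∈ {TSO,PSO}

SC:no TSO:yes PSO:yes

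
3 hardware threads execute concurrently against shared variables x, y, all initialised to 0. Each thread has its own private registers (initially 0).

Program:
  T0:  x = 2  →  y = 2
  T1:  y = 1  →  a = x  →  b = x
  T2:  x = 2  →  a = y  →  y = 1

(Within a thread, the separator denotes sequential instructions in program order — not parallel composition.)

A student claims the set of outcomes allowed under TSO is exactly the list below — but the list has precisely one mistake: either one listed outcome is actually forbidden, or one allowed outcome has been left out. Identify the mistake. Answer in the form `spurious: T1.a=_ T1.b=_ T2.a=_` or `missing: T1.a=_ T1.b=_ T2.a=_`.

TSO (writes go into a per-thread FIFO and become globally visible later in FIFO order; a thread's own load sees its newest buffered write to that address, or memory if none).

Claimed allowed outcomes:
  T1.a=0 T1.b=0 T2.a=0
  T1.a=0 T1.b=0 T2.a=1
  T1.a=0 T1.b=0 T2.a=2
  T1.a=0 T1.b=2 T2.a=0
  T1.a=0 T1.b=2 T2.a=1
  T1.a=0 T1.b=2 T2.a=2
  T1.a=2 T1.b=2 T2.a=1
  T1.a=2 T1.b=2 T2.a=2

missing: T1.a=2 T1.b=2 T2.a=0

outcome vector order: (T1.a,T1.b,T2.a)
TSO: 9 outcomes — {<0 0 0>, <0 0 1>, <0 0 2>, <0 2 0>, <0 2 1>, <0 2 2>, <2 2 0>, <2 2 1>, <2 2 2>}
TSO∖claimed = {<2 2 0>}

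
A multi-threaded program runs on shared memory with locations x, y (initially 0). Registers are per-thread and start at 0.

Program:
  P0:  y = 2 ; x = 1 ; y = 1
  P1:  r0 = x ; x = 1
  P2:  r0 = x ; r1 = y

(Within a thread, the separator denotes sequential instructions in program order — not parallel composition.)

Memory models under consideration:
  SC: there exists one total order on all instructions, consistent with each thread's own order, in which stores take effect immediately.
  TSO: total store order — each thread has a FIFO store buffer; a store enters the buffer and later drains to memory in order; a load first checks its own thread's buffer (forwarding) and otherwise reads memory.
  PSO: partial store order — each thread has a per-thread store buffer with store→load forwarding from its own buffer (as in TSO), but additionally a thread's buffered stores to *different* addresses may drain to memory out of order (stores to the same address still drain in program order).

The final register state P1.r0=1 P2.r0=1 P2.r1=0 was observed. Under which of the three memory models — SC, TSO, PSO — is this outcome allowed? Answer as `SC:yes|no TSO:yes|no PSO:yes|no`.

SC:no TSO:no PSO:yes

outcome vector order: (P1.r0,P2.r0,P2.r1)
SC: 11 outcomes — {0/0/0; 0/0/1; 0/0/2; 0/1/0; 0/1/1; 0/1/2; 1/0/0; 1/0/1; 1/0/2; 1/1/1; 1/1/2}
TSO: 11 outcomes — {0/0/0; 0/0/1; 0/0/2; 0/1/0; 0/1/1; 0/1/2; 1/0/0; 1/0/1; 1/0/2; 1/1/1; 1/1/2}
PSO: 12 outcomes — {0/0/0; 0/0/1; 0/0/2; 0/1/0; 0/1/1; 0/1/2; 1/0/0; 1/0/1; 1/0/2; 1/1/0; 1/1/1; 1/1/2}
target 1/1/0 ∈ {PSO}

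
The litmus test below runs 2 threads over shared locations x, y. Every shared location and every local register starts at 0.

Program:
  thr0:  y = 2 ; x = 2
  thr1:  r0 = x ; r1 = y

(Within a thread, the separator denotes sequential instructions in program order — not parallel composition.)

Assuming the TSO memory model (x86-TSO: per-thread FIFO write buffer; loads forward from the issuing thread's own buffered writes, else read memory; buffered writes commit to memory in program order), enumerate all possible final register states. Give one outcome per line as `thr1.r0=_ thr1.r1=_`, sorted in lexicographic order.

thr1.r0=0 thr1.r1=0
thr1.r0=0 thr1.r1=2
thr1.r0=2 thr1.r1=2

outcome vector order: (thr1.r0,thr1.r1)
|TSO outcomes| = 3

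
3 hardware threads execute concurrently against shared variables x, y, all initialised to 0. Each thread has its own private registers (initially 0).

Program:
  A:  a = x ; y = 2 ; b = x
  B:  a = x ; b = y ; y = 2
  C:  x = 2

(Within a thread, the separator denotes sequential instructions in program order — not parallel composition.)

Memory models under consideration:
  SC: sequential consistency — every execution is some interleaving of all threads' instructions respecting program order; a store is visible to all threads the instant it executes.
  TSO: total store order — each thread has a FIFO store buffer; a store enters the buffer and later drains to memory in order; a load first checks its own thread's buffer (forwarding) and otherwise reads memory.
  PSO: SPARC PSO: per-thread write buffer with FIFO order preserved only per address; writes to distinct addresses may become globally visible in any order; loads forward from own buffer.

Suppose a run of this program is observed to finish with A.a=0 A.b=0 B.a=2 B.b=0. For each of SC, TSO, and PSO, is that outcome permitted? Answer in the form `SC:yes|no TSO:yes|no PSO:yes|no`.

SC:no TSO:yes PSO:yes

outcome vector order: (A.a,A.b,B.a,B.b)
SC (11): 0000, 0002, 0022, 0200, 0202, 0220, 0222, 2200, 2202, 2220, 2222
TSO (12): 0000, 0002, 0020, 0022, 0200, 0202, 0220, 0222, 2200, 2202, 2220, 2222
PSO (12): 0000, 0002, 0020, 0022, 0200, 0202, 0220, 0222, 2200, 2202, 2220, 2222
target 0020 ∈ {TSO,PSO}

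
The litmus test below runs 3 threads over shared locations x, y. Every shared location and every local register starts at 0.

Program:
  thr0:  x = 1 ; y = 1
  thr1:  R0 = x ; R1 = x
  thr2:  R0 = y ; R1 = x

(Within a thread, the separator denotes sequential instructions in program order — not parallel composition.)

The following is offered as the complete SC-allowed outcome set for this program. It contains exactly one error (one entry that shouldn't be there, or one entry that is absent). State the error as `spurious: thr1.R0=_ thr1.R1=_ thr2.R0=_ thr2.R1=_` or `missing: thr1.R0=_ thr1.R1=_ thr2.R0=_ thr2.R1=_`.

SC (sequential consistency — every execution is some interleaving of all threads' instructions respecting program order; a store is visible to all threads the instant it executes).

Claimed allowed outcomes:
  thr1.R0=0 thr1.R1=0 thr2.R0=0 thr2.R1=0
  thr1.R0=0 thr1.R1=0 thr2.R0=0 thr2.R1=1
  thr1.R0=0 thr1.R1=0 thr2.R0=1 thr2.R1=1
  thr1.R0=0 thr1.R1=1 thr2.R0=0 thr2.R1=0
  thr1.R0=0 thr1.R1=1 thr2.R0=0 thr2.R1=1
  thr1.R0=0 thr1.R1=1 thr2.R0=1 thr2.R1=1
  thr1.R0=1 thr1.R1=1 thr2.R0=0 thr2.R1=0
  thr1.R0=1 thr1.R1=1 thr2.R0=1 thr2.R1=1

outcome vector order: (thr1.R0,thr1.R1,thr2.R0,thr2.R1)
[SC] allowed = {0000 0001 0011 0100 0101 0111 1100 1101 1111}
SC∖claimed = {1101}

missing: thr1.R0=1 thr1.R1=1 thr2.R0=0 thr2.R1=1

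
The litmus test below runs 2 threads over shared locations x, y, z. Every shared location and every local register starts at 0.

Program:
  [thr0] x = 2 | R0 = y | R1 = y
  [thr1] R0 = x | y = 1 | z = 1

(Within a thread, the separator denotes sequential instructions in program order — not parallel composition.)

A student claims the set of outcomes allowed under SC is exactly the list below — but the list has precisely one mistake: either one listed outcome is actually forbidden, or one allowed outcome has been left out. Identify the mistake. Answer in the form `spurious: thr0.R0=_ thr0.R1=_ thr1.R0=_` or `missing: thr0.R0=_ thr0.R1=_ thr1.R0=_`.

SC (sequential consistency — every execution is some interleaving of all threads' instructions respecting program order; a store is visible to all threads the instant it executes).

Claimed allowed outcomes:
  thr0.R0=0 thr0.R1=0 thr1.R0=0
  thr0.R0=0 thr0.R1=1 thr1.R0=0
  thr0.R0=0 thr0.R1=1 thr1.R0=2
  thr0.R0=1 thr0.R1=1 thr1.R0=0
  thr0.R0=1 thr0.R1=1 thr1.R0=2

outcome vector order: (thr0.R0,thr0.R1,thr1.R0)
[SC] allowed = {(0,0,0) (0,0,2) (0,1,0) (0,1,2) (1,1,0) (1,1,2)}
SC∖claimed = {(0,0,2)}

missing: thr0.R0=0 thr0.R1=0 thr1.R0=2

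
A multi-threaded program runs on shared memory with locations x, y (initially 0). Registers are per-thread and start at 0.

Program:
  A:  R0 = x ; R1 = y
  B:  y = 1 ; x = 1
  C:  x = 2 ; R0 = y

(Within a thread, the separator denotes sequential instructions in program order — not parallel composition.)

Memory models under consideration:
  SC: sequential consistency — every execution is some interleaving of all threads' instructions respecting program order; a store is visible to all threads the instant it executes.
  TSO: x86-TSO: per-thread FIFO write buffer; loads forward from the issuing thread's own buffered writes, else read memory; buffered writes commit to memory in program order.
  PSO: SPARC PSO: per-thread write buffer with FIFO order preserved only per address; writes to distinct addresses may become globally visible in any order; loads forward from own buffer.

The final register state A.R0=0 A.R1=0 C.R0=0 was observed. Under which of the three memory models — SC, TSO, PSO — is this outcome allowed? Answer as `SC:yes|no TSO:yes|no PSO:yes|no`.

outcome vector order: (A.R0,A.R1,C.R0)
SC: 10 outcomes — {0/0/0, 0/0/1, 0/1/0, 0/1/1, 1/1/0, 1/1/1, 2/0/0, 2/0/1, 2/1/0, 2/1/1}
TSO: 10 outcomes — {0/0/0, 0/0/1, 0/1/0, 0/1/1, 1/1/0, 1/1/1, 2/0/0, 2/0/1, 2/1/0, 2/1/1}
PSO: 12 outcomes — {0/0/0, 0/0/1, 0/1/0, 0/1/1, 1/0/0, 1/0/1, 1/1/0, 1/1/1, 2/0/0, 2/0/1, 2/1/0, 2/1/1}
target 0/0/0 ∈ {SC,TSO,PSO}

SC:yes TSO:yes PSO:yes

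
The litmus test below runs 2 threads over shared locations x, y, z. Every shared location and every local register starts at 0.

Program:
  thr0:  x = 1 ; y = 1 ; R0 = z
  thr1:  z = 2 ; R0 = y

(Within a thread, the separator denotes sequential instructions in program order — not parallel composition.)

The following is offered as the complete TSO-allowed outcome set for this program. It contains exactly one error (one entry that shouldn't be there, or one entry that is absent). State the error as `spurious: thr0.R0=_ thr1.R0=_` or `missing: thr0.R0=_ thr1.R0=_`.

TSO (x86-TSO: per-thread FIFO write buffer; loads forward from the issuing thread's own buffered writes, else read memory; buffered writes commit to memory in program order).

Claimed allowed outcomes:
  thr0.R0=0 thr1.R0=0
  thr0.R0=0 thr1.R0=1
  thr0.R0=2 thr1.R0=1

outcome vector order: (thr0.R0,thr1.R0)
[TSO] allowed = {<0 0>; <0 1>; <2 0>; <2 1>}
TSO∖claimed = {<2 0>}

missing: thr0.R0=2 thr1.R0=0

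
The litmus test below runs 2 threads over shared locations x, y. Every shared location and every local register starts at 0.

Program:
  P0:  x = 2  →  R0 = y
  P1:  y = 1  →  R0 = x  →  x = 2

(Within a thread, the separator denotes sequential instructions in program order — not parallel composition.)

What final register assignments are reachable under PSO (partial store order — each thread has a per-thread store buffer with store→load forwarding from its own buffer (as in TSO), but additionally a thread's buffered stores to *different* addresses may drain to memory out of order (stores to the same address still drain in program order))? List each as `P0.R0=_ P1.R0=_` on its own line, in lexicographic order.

P0.R0=0 P1.R0=0
P0.R0=0 P1.R0=2
P0.R0=1 P1.R0=0
P0.R0=1 P1.R0=2

outcome vector order: (P0.R0,P1.R0)
|PSO outcomes| = 4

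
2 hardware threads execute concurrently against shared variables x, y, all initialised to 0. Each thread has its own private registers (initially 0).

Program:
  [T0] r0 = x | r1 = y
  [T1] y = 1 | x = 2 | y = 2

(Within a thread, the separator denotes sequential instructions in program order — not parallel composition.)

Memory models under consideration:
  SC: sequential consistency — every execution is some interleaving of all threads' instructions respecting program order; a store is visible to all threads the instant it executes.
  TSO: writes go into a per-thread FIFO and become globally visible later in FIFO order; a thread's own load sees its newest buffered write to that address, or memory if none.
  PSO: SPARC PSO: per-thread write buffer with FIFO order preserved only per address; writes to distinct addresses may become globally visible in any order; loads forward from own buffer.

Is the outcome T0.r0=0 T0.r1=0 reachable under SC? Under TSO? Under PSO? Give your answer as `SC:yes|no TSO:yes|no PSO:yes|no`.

outcome vector order: (T0.r0,T0.r1)
[SC] allowed = {(0,0), (0,1), (0,2), (2,1), (2,2)}
[TSO] allowed = {(0,0), (0,1), (0,2), (2,1), (2,2)}
[PSO] allowed = {(0,0), (0,1), (0,2), (2,0), (2,1), (2,2)}
target (0,0) ∈ {SC,TSO,PSO}

SC:yes TSO:yes PSO:yes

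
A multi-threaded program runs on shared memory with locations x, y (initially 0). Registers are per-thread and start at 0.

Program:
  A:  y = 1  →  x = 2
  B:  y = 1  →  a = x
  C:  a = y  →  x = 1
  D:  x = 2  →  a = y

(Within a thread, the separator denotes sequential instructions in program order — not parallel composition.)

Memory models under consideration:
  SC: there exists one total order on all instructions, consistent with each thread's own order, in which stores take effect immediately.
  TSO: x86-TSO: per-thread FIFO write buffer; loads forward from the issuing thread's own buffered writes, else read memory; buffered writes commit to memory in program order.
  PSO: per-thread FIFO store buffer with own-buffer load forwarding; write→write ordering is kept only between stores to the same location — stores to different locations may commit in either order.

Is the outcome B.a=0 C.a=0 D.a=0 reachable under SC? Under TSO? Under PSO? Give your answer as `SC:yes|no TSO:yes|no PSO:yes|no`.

SC:no TSO:yes PSO:yes

outcome vector order: (B.a,C.a,D.a)
under SC → 0/0/1; 0/1/1; 1/0/0; 1/0/1; 1/1/0; 1/1/1; 2/0/0; 2/0/1; 2/1/0; 2/1/1
under TSO → 0/0/0; 0/0/1; 0/1/0; 0/1/1; 1/0/0; 1/0/1; 1/1/0; 1/1/1; 2/0/0; 2/0/1; 2/1/0; 2/1/1
under PSO → 0/0/0; 0/0/1; 0/1/0; 0/1/1; 1/0/0; 1/0/1; 1/1/0; 1/1/1; 2/0/0; 2/0/1; 2/1/0; 2/1/1
target 0/0/0 ∈ {TSO,PSO}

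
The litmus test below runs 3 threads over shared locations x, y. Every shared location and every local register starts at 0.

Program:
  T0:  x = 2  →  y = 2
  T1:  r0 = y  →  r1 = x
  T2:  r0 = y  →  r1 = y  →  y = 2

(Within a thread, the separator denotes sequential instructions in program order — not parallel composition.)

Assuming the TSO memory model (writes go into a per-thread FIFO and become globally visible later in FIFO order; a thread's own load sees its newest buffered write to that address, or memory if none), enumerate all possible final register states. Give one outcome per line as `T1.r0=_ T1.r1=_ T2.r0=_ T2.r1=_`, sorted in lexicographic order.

T1.r0=0 T1.r1=0 T2.r0=0 T2.r1=0
T1.r0=0 T1.r1=0 T2.r0=0 T2.r1=2
T1.r0=0 T1.r1=0 T2.r0=2 T2.r1=2
T1.r0=0 T1.r1=2 T2.r0=0 T2.r1=0
T1.r0=0 T1.r1=2 T2.r0=0 T2.r1=2
T1.r0=0 T1.r1=2 T2.r0=2 T2.r1=2
T1.r0=2 T1.r1=0 T2.r0=0 T2.r1=0
T1.r0=2 T1.r1=2 T2.r0=0 T2.r1=0
T1.r0=2 T1.r1=2 T2.r0=0 T2.r1=2
T1.r0=2 T1.r1=2 T2.r0=2 T2.r1=2

outcome vector order: (T1.r0,T1.r1,T2.r0,T2.r1)
|TSO outcomes| = 10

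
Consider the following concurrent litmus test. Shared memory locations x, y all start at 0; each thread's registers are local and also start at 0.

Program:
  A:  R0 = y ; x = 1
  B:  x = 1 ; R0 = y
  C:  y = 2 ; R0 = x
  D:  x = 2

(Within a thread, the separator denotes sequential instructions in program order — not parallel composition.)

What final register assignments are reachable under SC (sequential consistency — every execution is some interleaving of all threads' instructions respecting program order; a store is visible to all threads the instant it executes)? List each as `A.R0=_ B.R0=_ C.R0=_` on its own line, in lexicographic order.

A.R0=0 B.R0=0 C.R0=1
A.R0=0 B.R0=0 C.R0=2
A.R0=0 B.R0=2 C.R0=0
A.R0=0 B.R0=2 C.R0=1
A.R0=0 B.R0=2 C.R0=2
A.R0=2 B.R0=0 C.R0=1
A.R0=2 B.R0=0 C.R0=2
A.R0=2 B.R0=2 C.R0=0
A.R0=2 B.R0=2 C.R0=1
A.R0=2 B.R0=2 C.R0=2

outcome vector order: (A.R0,B.R0,C.R0)
|SC outcomes| = 10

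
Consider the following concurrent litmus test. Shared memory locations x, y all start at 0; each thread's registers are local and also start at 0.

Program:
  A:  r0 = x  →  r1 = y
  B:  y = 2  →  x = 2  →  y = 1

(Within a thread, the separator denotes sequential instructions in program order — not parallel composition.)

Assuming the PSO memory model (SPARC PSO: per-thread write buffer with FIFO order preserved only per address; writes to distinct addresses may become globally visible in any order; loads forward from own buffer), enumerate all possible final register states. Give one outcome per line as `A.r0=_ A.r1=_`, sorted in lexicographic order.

A.r0=0 A.r1=0
A.r0=0 A.r1=1
A.r0=0 A.r1=2
A.r0=2 A.r1=0
A.r0=2 A.r1=1
A.r0=2 A.r1=2

outcome vector order: (A.r0,A.r1)
|PSO outcomes| = 6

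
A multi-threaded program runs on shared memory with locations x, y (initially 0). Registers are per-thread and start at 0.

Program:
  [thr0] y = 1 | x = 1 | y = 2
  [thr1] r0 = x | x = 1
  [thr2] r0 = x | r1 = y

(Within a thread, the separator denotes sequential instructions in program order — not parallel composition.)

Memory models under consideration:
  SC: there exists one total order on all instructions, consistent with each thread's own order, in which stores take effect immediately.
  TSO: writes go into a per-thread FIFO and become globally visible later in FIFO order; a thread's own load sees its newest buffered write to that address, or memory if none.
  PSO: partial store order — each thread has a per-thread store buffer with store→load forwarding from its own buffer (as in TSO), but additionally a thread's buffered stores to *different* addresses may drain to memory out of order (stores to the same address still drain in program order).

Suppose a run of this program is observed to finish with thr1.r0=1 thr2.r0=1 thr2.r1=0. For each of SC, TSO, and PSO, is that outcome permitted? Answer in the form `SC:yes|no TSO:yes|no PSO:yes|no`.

outcome vector order: (thr1.r0,thr2.r0,thr2.r1)
SC (11): <0 0 0>; <0 0 1>; <0 0 2>; <0 1 0>; <0 1 1>; <0 1 2>; <1 0 0>; <1 0 1>; <1 0 2>; <1 1 1>; <1 1 2>
TSO (11): <0 0 0>; <0 0 1>; <0 0 2>; <0 1 0>; <0 1 1>; <0 1 2>; <1 0 0>; <1 0 1>; <1 0 2>; <1 1 1>; <1 1 2>
PSO (12): <0 0 0>; <0 0 1>; <0 0 2>; <0 1 0>; <0 1 1>; <0 1 2>; <1 0 0>; <1 0 1>; <1 0 2>; <1 1 0>; <1 1 1>; <1 1 2>
target <1 1 0> ∈ {PSO}

SC:no TSO:no PSO:yes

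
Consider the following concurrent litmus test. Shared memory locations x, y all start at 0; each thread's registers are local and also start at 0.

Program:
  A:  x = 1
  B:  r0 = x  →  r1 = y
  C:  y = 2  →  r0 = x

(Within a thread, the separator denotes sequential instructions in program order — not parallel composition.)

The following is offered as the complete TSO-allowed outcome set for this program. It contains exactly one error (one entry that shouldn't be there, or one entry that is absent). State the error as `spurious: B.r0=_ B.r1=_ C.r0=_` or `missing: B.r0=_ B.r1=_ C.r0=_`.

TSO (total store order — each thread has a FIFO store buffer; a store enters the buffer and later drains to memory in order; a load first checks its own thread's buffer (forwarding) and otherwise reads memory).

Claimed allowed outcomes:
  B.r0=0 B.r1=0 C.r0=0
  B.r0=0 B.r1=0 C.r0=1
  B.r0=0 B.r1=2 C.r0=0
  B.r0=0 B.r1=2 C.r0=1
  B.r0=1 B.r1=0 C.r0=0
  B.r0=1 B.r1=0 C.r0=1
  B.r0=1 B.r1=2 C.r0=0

missing: B.r0=1 B.r1=2 C.r0=1

outcome vector order: (B.r0,B.r1,C.r0)
[TSO] allowed = {<0 0 0>; <0 0 1>; <0 2 0>; <0 2 1>; <1 0 0>; <1 0 1>; <1 2 0>; <1 2 1>}
TSO∖claimed = {<1 2 1>}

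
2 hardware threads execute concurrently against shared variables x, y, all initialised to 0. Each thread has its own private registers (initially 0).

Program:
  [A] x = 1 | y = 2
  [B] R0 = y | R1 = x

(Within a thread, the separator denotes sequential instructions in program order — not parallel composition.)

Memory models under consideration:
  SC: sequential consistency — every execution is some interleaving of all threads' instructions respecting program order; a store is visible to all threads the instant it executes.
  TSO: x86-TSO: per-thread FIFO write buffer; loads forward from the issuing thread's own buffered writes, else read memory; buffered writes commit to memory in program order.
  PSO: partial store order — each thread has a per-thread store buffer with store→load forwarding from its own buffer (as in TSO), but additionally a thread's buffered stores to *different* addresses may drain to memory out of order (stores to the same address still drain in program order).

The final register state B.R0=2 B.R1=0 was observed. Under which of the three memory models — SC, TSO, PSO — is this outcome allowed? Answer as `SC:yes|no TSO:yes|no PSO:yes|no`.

SC:no TSO:no PSO:yes

outcome vector order: (B.R0,B.R1)
SC (3): 0/0, 0/1, 2/1
TSO (3): 0/0, 0/1, 2/1
PSO (4): 0/0, 0/1, 2/0, 2/1
target 2/0 ∈ {PSO}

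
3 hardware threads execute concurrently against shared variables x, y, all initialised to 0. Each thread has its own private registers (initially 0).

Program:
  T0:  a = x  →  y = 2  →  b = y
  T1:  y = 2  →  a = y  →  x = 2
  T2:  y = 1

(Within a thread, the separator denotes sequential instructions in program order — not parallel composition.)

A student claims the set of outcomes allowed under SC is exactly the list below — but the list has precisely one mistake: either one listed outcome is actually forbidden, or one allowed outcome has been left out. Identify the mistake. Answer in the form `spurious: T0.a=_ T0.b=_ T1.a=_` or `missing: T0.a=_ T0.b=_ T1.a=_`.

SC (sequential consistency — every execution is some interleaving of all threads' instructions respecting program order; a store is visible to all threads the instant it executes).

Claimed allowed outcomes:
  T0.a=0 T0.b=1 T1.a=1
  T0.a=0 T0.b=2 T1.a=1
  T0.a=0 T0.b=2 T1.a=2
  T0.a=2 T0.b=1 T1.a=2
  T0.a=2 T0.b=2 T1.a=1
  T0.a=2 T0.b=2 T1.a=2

outcome vector order: (T0.a,T0.b,T1.a)
SC: 7 outcomes — {011; 012; 021; 022; 212; 221; 222}
SC∖claimed = {012}

missing: T0.a=0 T0.b=1 T1.a=2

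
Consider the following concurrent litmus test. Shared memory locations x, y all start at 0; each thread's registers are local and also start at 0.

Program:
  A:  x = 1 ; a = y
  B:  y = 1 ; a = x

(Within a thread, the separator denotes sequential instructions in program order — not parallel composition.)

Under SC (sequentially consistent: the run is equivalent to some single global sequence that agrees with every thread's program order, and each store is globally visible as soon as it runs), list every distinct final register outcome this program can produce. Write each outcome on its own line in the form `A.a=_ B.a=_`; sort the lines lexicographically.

outcome vector order: (A.a,B.a)
|SC outcomes| = 3

A.a=0 B.a=1
A.a=1 B.a=0
A.a=1 B.a=1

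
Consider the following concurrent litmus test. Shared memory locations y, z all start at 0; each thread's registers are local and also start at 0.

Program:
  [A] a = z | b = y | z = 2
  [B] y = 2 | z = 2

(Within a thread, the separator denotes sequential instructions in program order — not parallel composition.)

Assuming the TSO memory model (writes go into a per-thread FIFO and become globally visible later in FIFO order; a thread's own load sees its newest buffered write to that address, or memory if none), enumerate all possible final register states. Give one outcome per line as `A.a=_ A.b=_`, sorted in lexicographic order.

outcome vector order: (A.a,A.b)
|TSO outcomes| = 3

A.a=0 A.b=0
A.a=0 A.b=2
A.a=2 A.b=2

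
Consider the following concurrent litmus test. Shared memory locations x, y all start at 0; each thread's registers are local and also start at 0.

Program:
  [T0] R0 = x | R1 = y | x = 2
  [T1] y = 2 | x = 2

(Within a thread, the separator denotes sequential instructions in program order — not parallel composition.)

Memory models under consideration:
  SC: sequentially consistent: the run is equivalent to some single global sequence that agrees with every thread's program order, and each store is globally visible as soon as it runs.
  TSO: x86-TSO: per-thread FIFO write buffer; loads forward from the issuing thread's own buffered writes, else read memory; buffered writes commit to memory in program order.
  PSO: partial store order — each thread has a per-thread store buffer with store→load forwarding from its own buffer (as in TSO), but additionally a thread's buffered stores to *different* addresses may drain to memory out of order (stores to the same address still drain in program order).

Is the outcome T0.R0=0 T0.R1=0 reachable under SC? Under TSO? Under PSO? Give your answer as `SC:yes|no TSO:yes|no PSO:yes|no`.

outcome vector order: (T0.R0,T0.R1)
[SC] allowed = {<0 0>, <0 2>, <2 2>}
[TSO] allowed = {<0 0>, <0 2>, <2 2>}
[PSO] allowed = {<0 0>, <0 2>, <2 0>, <2 2>}
target <0 0> ∈ {SC,TSO,PSO}

SC:yes TSO:yes PSO:yes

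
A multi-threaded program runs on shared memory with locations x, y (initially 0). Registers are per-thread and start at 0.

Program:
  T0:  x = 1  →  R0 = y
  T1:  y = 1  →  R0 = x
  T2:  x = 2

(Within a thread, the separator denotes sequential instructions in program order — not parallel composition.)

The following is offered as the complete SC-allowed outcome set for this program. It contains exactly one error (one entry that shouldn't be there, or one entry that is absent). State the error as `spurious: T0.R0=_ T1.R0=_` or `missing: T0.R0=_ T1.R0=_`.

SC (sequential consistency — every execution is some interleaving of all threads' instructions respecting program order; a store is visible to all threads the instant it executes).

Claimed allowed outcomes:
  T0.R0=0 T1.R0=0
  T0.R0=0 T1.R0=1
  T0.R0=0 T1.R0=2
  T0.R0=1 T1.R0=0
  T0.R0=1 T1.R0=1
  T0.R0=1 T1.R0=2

spurious: T0.R0=0 T1.R0=0

outcome vector order: (T0.R0,T1.R0)
under SC → 0/1; 0/2; 1/0; 1/1; 1/2
claimed∖SC = {0/0}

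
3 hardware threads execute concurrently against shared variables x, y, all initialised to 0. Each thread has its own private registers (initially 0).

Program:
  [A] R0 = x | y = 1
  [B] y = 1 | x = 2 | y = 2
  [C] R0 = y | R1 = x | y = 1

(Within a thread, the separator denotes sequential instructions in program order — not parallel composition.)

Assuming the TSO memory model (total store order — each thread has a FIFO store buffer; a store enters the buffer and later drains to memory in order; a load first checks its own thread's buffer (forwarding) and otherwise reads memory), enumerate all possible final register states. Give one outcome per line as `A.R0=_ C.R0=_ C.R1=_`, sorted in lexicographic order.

outcome vector order: (A.R0,C.R0,C.R1)
|TSO outcomes| = 10

A.R0=0 C.R0=0 C.R1=0
A.R0=0 C.R0=0 C.R1=2
A.R0=0 C.R0=1 C.R1=0
A.R0=0 C.R0=1 C.R1=2
A.R0=0 C.R0=2 C.R1=2
A.R0=2 C.R0=0 C.R1=0
A.R0=2 C.R0=0 C.R1=2
A.R0=2 C.R0=1 C.R1=0
A.R0=2 C.R0=1 C.R1=2
A.R0=2 C.R0=2 C.R1=2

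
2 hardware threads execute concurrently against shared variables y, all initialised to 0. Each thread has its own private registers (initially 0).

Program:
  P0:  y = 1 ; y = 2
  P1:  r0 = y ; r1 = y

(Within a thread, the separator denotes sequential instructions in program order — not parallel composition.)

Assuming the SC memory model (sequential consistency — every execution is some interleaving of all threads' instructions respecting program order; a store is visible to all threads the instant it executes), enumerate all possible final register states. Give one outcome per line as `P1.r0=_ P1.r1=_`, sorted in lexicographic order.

P1.r0=0 P1.r1=0
P1.r0=0 P1.r1=1
P1.r0=0 P1.r1=2
P1.r0=1 P1.r1=1
P1.r0=1 P1.r1=2
P1.r0=2 P1.r1=2

outcome vector order: (P1.r0,P1.r1)
|SC outcomes| = 6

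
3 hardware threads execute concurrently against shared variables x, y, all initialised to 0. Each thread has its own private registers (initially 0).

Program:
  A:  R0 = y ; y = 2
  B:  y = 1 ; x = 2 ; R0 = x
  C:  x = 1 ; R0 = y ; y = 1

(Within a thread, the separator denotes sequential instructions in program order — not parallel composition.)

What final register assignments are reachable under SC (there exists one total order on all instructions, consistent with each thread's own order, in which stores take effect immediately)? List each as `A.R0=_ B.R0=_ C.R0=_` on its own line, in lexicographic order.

A.R0=0 B.R0=1 C.R0=1
A.R0=0 B.R0=1 C.R0=2
A.R0=0 B.R0=2 C.R0=0
A.R0=0 B.R0=2 C.R0=1
A.R0=0 B.R0=2 C.R0=2
A.R0=1 B.R0=1 C.R0=1
A.R0=1 B.R0=1 C.R0=2
A.R0=1 B.R0=2 C.R0=0
A.R0=1 B.R0=2 C.R0=1
A.R0=1 B.R0=2 C.R0=2

outcome vector order: (A.R0,B.R0,C.R0)
|SC outcomes| = 10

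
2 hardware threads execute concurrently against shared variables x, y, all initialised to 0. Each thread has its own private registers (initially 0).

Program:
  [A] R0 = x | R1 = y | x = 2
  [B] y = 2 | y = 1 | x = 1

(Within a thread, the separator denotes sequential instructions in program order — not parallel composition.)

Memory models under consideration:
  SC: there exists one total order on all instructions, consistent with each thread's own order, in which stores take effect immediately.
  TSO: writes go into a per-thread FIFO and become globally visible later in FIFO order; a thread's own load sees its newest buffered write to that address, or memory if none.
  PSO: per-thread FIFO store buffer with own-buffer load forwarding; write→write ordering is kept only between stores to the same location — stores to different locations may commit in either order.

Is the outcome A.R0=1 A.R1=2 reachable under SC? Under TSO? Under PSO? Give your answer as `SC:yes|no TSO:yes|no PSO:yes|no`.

outcome vector order: (A.R0,A.R1)
SC (4): (0,0), (0,1), (0,2), (1,1)
TSO (4): (0,0), (0,1), (0,2), (1,1)
PSO (6): (0,0), (0,1), (0,2), (1,0), (1,1), (1,2)
target (1,2) ∈ {PSO}

SC:no TSO:no PSO:yes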